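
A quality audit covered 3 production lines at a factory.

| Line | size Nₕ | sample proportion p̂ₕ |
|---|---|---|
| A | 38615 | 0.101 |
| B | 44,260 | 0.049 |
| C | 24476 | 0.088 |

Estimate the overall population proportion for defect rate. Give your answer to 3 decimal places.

0.077

Wₕ = Nₕ/N with N = 107351: 0.3597, 0.4123, 0.2280.
p̂_st = 0.3597·0.101 + 0.4123·0.049 + 0.2280·0.088 ≈ 0.07660... → 0.077.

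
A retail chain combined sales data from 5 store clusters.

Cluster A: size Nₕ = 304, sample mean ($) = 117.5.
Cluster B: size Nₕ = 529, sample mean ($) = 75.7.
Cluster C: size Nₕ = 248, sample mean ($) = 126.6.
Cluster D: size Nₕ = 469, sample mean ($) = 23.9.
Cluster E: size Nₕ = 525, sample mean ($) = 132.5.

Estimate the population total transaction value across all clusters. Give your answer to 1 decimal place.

187933.7

Population total = Σ Nₕ·x̄ₕ (each stratum's size times its mean).
304·117.5 + 529·75.7 + 248·126.6 + 469·23.9 + 525·132.5 = 35720 + 40045.3 + 31396.8 + 11209.1 + 69562.5 = 187933.7.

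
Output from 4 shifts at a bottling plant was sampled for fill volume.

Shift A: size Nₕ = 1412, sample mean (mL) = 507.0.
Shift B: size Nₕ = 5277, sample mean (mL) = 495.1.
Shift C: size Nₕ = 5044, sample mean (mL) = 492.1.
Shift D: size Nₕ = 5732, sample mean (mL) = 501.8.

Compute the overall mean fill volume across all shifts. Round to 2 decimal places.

497.39

x̄_st = (Σ Nₕx̄ₕ) / (Σ Nₕ) = (1412·507.0 + 5277·495.1 + 5044·492.1 + 5732·501.8) / 17465
= 8686996.7 / 17465 = 497.3946... → 497.39.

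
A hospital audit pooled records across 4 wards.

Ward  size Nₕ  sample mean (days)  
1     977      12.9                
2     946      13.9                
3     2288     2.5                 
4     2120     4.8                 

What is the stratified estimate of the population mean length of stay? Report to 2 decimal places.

x̄_st = (Σ Nₕx̄ₕ) / (Σ Nₕ) = (977·12.9 + 946·13.9 + 2288·2.5 + 2120·4.8) / 6331
= 41648.7 / 6331 = 6.5785... → 6.58.

6.58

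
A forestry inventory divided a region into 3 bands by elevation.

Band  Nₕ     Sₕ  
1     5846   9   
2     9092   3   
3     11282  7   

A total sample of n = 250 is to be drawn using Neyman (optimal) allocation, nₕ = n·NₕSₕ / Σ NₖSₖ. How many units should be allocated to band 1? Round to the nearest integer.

Σ NₕSₕ = 5846·9 + 9092·3 + 11282·7 = 158864.
Share for 1: 52614/158864 = 0.33119.
n_1 = 250 × 0.33119 = 82.797... → 83.

83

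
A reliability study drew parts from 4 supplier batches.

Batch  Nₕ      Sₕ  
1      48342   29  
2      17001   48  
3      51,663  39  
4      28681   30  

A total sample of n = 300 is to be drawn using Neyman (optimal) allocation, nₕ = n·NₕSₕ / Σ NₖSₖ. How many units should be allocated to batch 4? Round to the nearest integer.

Σ NₕSₕ = 48342·29 + 17001·48 + 51663·39 + 28681·30 = 5093253.
Share for 4: 860430/5093253 = 0.16894.
n_4 = 300 × 0.16894 = 50.681... → 51.

51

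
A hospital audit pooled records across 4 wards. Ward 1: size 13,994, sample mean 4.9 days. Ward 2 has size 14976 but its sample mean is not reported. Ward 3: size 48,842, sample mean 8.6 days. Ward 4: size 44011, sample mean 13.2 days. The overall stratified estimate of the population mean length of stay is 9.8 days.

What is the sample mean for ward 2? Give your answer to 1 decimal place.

8.3

N = 13994 + 14976 + 48842 + 44011 = 121823.
Overall total = μ·N = 9.8·121823 = 1193865.4.
Subtract the known strata: 13994·4.9 + 48842·8.6 + 44011·13.2 = 1069557.
Remaining total for ward 2: 1193865.4 − 1069557 = 124308.4.
Divide by its size: 124308.4 / 14976 = 8.301... → 8.3.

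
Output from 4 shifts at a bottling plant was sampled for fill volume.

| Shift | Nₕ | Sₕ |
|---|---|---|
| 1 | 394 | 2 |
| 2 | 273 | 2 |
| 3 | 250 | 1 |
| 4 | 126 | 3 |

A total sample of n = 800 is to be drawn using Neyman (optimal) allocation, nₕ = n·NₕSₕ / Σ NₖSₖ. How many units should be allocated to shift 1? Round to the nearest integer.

321

1: NₕSₕ = 394·2 = 788
2: NₕSₕ = 273·2 = 546
3: NₕSₕ = 250·1 = 250
4: NₕSₕ = 126·3 = 378
Σ NₕSₕ = 1962.
n_1 = 800·788/1962 = 321.305... → 321.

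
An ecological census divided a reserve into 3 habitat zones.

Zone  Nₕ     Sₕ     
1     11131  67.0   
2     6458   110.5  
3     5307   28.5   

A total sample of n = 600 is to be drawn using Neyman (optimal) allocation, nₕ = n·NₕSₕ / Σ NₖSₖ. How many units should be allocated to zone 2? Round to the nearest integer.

266

Σ NₕSₕ = 11131·67.0 + 6458·110.5 + 5307·28.5 = 1610635.5.
Share for 2: 713609/1610635.5 = 0.44306.
n_2 = 600 × 0.44306 = 265.836... → 266.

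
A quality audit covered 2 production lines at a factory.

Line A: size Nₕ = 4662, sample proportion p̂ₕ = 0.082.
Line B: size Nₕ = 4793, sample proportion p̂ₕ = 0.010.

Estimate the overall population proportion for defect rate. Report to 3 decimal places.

0.046

N = 4662 + 4793 = 9455.
Overall proportion = Σ (Nₕ/N)·p̂ₕ.
Σ Nₕp̂ₕ = 382.284 + 47.93 = 430.214.
430.214 / 9455 = 0.04550... → 0.046.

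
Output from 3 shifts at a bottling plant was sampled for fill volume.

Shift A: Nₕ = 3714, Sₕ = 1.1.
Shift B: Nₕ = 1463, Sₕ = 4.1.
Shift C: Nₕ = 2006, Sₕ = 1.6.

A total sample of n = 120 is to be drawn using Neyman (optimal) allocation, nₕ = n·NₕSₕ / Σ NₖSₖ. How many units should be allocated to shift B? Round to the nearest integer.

Σ NₕSₕ = 3714·1.1 + 1463·4.1 + 2006·1.6 = 13293.3.
Share for B: 5998.3/13293.3 = 0.45123.
n_B = 120 × 0.45123 = 54.147... → 54.

54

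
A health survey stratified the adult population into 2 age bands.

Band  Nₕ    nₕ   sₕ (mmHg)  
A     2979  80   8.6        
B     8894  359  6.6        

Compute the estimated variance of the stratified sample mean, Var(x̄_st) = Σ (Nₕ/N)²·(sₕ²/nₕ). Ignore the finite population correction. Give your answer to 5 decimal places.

N = 11873; Wₕ = Nₕ/N.
band A: (2979/11873)²·8.6²/80 = 0.05820054
band B: (8894/11873)²·6.6²/359 = 0.06808740
Sum = 0.12628793 → 0.12629.

0.12629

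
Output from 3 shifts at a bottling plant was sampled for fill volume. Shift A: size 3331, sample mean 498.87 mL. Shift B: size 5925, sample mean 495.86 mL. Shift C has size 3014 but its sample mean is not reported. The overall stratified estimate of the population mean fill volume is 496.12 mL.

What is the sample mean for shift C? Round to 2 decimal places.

493.59

Σ Nₕx̄ₕ = N·μ, so 3014·x̄_C = 12270·496.12 − (3331·498.87 + 5925·495.86).
= 6087392.4 − 4599706.47 = 1487685.93.
x̄_C = 1487685.93 / 3014 = 493.5919... → 493.59.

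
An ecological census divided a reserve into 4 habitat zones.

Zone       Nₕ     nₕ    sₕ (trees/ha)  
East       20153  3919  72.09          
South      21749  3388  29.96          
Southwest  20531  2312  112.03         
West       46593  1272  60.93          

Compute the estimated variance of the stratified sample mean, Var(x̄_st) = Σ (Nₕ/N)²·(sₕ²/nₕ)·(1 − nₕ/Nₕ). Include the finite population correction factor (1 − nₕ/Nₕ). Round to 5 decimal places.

0.73471

N = 109026; Wₕ = Nₕ/N.
zone East: (20153/109026)²·72.09²/3919·(1 − 3919/20153) = 0.03649891
zone South: (21749/109026)²·29.96²/3388·(1 − 3388/21749) = 0.00890053
zone Southwest: (20531/109026)²·112.03²/2312·(1 − 2312/20531) = 0.17082653
zone West: (46593/109026)²·60.93²/1272·(1 − 1272/46593) = 0.51848386
Sum = 0.73470983 → 0.73471.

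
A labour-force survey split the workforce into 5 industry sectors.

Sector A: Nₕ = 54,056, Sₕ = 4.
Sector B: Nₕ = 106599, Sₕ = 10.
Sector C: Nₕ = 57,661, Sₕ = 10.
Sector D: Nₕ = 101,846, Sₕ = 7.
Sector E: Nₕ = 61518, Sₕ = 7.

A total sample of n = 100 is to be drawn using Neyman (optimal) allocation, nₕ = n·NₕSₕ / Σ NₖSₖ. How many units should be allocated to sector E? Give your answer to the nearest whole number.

A: NₕSₕ = 54056·4 = 216224
B: NₕSₕ = 106599·10 = 1065990
C: NₕSₕ = 57661·10 = 576610
D: NₕSₕ = 101846·7 = 712922
E: NₕSₕ = 61518·7 = 430626
Σ NₕSₕ = 3002372.
n_E = 100·430626/3002372 = 14.343... → 14.

14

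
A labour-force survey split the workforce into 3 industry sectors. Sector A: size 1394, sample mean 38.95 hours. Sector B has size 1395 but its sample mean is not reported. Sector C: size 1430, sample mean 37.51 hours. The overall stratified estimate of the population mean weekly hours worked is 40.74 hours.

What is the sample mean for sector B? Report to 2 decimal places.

N = 1394 + 1395 + 1430 = 4219.
Overall total = μ·N = 40.74·4219 = 171882.06.
Subtract the known strata: 1394·38.95 + 1430·37.51 = 107935.6.
Remaining total for sector B: 171882.06 − 107935.6 = 63946.46.
Divide by its size: 63946.46 / 1395 = 45.8398... → 45.84.

45.84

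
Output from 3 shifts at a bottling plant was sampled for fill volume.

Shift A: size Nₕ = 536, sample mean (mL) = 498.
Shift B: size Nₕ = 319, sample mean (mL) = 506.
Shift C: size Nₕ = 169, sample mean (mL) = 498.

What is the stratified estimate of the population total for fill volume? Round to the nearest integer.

512504

A: 536·498 = 266928
B: 319·506 = 161414
C: 169·498 = 84162
τ̂ = Σ Nₕx̄ₕ = 512504.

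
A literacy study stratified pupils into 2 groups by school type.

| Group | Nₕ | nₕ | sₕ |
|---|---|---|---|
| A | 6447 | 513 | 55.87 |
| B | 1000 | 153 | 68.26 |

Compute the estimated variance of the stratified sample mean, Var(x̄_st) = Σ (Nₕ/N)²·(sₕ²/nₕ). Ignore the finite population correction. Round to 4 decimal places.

5.1094

N = 7447; Wₕ = Nₕ/N.
group A: (6447/7447)²·55.87²/513 = 4.5602916
group B: (1000/7447)²·68.26²/153 = 0.5491341
Sum = 5.1094257 → 5.1094.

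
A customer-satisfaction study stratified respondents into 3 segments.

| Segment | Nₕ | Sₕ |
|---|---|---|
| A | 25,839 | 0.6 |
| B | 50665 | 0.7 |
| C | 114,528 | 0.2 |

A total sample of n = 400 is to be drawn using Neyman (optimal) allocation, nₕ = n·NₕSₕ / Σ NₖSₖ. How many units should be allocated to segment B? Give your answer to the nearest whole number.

A: NₕSₕ = 25839·0.6 = 15503.4
B: NₕSₕ = 50665·0.7 = 35465.5
C: NₕSₕ = 114528·0.2 = 22905.6
Σ NₕSₕ = 73874.5.
n_B = 400·35465.5/73874.5 = 192.031... → 192.

192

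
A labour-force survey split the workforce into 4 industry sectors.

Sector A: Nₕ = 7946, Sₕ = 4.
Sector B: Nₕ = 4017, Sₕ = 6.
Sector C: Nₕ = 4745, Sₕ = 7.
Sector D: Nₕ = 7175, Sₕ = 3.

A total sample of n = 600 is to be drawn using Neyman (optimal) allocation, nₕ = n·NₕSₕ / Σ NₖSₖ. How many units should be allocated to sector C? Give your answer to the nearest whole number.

180

A: NₕSₕ = 7946·4 = 31784
B: NₕSₕ = 4017·6 = 24102
C: NₕSₕ = 4745·7 = 33215
D: NₕSₕ = 7175·3 = 21525
Σ NₕSₕ = 110626.
n_C = 600·33215/110626 = 180.148... → 180.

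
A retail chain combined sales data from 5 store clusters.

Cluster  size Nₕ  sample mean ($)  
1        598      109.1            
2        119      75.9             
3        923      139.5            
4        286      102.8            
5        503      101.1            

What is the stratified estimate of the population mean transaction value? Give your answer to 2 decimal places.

116.63

N = 2429; weights Wₕ = Nₕ/N = (0.2462, 0.0490, 0.3800, 0.1177, 0.2071).
x̄_st = Σ Wₕ·x̄ₕ = 0.2462·109.1 + 0.0490·75.9 + 0.3800·139.5 + 0.1177·102.8 + 0.2071·101.1 ≈ 116.6268...
→ 116.63.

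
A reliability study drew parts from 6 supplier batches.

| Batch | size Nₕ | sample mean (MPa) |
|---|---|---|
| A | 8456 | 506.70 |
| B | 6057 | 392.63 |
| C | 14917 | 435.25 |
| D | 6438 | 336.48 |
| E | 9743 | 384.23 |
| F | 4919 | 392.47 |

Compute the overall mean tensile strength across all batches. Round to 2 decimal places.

415.51

N = 50530; weights Wₕ = Nₕ/N = (0.1673, 0.1199, 0.2952, 0.1274, 0.1928, 0.0973).
x̄_st = Σ Wₕ·x̄ₕ = 0.1673·506.70 + 0.1199·392.63 + 0.2952·435.25 + 0.1274·336.48 + 0.1928·384.23 + 0.0973·392.47 ≈ 415.5118...
→ 415.51.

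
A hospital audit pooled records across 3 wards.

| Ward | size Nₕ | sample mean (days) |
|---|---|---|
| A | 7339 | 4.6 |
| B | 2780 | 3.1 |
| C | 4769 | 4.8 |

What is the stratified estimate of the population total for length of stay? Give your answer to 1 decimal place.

A: 7339·4.6 = 33759.4
B: 2780·3.1 = 8618
C: 4769·4.8 = 22891.2
τ̂ = Σ Nₕx̄ₕ = 65268.6.

65268.6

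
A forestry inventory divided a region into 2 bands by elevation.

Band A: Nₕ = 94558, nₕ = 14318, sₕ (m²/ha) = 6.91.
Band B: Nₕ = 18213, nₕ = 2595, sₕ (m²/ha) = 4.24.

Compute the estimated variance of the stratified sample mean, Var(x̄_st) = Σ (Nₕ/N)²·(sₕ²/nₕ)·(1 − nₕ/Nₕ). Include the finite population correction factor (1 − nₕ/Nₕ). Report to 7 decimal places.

N = 112771. Term for each stratum: Wₕ²sₕ²/nₕ·(1−nₕ/Nₕ).
Var(x̄_st) = 0.0019896105 + 0.0001549553 = 0.0021445658 → 0.0021446.

0.0021446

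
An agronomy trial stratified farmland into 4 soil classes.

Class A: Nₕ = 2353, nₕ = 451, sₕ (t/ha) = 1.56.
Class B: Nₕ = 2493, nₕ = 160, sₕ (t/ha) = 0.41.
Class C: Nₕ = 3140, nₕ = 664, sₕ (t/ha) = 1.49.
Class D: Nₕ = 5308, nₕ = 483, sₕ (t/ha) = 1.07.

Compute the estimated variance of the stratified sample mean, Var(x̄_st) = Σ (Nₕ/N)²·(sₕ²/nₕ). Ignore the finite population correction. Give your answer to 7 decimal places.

0.0007704

N = 13294; Wₕ = Nₕ/N.
class A: (2353/13294)²·1.56²/451 = 0.0001690461
class B: (2493/13294)²·0.41²/160 = 0.0000369471
class C: (3140/13294)²·1.49²/664 = 0.0001865316
class D: (5308/13294)²·1.07²/483 = 0.0003778948
Sum = 0.0007704196 → 0.0007704.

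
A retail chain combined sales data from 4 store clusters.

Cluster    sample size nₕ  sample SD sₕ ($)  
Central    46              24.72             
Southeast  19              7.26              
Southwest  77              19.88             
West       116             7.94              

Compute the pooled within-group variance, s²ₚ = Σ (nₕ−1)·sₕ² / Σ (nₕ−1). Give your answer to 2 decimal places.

Degrees of freedom: 45 + 18 + 76 + 115 = 254.
Σ(nₕ−1)sₕ² = 45·611.0784 + 18·52.7076 + 76·395.2144 + 115·63.0436 = 65733.5732.
s²ₚ = 65733.5732 / 254 = 258.7936... → 258.79.

258.79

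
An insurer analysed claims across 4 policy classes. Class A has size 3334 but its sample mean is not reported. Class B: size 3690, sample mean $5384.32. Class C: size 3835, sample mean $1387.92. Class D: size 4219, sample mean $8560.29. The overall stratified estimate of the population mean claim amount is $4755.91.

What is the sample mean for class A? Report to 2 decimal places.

3120.26

Σ Nₕx̄ₕ = N·μ, so 3334·x̄_A = 15078·4755.91 − (3690·5384.32 + 3835·1387.92 + 4219·8560.29).
= 71709610.98 − 61306677.51 = 10402933.47.
x̄_A = 10402933.47 / 3334 = 3120.2560... → 3120.26.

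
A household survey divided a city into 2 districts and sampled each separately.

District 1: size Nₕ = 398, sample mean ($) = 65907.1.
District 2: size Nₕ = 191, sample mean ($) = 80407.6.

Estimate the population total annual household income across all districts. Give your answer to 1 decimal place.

41588877.4

Population total = Σ Nₕ·x̄ₕ (each stratum's size times its mean).
398·65907.1 + 191·80407.6 = 26231025.8 + 15357851.6 = 41588877.4.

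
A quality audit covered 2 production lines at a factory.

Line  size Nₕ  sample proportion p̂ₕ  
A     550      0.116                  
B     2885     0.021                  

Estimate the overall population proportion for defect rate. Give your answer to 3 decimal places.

0.036

Wₕ = Nₕ/N with N = 3435: 0.1601, 0.8399.
p̂_st = 0.1601·0.116 + 0.8399·0.021 ≈ 0.03621... → 0.036.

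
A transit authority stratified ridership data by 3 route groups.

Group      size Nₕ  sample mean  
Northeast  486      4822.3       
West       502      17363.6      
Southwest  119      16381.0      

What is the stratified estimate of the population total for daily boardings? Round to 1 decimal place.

Estimate total by summing Nₕ·x̄ₕ over strata.
486·4822.3 + 502·17363.6 + 119·16381.0 = 2343637.8 + 8716527.2 + 1949339 = 13009504.0.

13009504.0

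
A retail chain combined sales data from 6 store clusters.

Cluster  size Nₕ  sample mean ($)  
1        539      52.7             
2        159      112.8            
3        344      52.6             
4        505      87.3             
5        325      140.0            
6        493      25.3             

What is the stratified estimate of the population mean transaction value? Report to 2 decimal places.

70.40

N = 2365; weights Wₕ = Nₕ/N = (0.2279, 0.0672, 0.1455, 0.2135, 0.1374, 0.2085).
x̄_st = Σ Wₕ·x̄ₕ = 0.2279·52.7 + 0.0672·112.8 + 0.1455·52.6 + 0.2135·87.3 + 0.1374·140.0 + 0.2085·25.3 ≈ 70.3993...
→ 70.40.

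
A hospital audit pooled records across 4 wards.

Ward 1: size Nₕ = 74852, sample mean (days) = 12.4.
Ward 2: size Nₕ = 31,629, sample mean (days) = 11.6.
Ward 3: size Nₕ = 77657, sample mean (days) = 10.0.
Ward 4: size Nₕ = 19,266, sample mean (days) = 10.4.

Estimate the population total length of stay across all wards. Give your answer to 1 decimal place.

2271997.6

1: 74852·12.4 = 928164.8
2: 31629·11.6 = 366896.4
3: 77657·10.0 = 776570
4: 19266·10.4 = 200366.4
τ̂ = Σ Nₕx̄ₕ = 2271997.6.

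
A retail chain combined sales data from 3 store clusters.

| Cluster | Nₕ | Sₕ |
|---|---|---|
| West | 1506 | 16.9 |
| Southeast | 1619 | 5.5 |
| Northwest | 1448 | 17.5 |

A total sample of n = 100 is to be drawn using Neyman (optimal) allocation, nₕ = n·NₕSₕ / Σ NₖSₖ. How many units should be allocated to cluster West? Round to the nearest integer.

43

Σ NₕSₕ = 1506·16.9 + 1619·5.5 + 1448·17.5 = 59695.9.
Share for West: 25451.4/59695.9 = 0.42635.
n_West = 100 × 0.42635 = 42.635... → 43.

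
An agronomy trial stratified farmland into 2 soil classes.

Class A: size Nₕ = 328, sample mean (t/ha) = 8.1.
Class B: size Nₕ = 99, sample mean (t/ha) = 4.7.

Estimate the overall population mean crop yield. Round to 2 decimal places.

x̄_st = (Σ Nₕx̄ₕ) / (Σ Nₕ) = (328·8.1 + 99·4.7) / 427
= 3122.1 / 427 = 7.3117... → 7.31.

7.31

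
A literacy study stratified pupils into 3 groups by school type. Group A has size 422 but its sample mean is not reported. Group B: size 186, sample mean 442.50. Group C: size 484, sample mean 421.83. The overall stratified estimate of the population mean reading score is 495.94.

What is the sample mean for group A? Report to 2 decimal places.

604.49

N = 422 + 186 + 484 = 1092.
Overall total = μ·N = 495.94·1092 = 541566.48.
Subtract the known strata: 186·442.50 + 484·421.83 = 286470.72.
Remaining total for group A: 541566.48 − 286470.72 = 255095.76.
Divide by its size: 255095.76 / 422 = 604.4923... → 604.49.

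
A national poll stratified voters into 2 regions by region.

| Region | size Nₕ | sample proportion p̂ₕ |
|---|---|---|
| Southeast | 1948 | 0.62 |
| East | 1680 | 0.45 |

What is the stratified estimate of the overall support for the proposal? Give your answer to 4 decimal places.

N = 1948 + 1680 = 3628.
Overall proportion = Σ (Nₕ/N)·p̂ₕ.
Σ Nₕp̂ₕ = 1207.76 + 756 = 1963.76.
1963.76 / 3628 = 0.541279... → 0.5413.

0.5413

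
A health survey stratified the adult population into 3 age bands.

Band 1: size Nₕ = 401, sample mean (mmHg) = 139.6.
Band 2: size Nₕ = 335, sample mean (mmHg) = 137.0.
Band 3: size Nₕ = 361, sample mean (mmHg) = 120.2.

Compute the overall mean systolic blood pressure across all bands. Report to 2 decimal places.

132.42

N = 401 + 335 + 361 = 1097.
Weight each subgroup mean by Nₕ/N and sum.
Σ Nₕx̄ₕ = 401·139.6 + 335·137.0 + 361·120.2 = 55979.6 + 45895 + 43392.2 = 145266.8.
Divide by N: 145266.8 / 1097 = 132.4219... → 132.42.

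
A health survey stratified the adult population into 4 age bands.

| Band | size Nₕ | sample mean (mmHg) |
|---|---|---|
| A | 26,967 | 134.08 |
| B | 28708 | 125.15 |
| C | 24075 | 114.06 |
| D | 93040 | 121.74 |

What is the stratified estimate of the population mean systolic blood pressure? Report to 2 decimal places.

123.16

N = 172790; weights Wₕ = Nₕ/N = (0.1561, 0.1661, 0.1393, 0.5385).
x̄_st = Σ Wₕ·x̄ₕ = 0.1561·134.08 + 0.1661·125.15 + 0.1393·114.06 + 0.5385·121.74 ≈ 123.1624...
→ 123.16.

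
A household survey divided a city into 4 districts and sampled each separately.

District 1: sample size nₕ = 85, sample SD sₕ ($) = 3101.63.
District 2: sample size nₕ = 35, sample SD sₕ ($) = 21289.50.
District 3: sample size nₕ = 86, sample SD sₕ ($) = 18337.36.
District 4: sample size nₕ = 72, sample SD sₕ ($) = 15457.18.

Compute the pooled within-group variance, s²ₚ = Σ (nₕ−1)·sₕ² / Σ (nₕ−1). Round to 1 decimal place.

225415962.2

Degrees of freedom: 84 + 34 + 85 + 71 = 274.
Σ(nₕ−1)sₕ² = 84·9620108.6569 + 34·453242810.25 + 85·336258771.7696 + 71·238924413.5524 = 61763973638.316.
s²ₚ = 61763973638.316 / 274 = 225415962.184... → 225415962.2.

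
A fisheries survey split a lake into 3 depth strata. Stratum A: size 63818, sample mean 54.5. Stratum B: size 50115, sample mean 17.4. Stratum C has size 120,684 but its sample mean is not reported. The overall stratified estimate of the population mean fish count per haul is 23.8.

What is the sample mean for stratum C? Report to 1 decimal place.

10.2

Σ Nₕx̄ₕ = N·μ, so 120684·x̄_C = 234617·23.8 − (63818·54.5 + 50115·17.4).
= 5583884.6 − 4350082 = 1233802.6.
x̄_C = 1233802.6 / 120684 = 10.223... → 10.2.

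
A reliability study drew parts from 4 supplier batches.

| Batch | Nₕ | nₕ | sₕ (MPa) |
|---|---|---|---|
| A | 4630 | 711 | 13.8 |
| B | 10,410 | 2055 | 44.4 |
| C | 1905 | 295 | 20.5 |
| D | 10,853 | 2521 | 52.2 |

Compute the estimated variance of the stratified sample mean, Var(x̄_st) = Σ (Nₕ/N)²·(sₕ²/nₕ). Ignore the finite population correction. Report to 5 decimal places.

0.31341

N = 27798; Wₕ = Nₕ/N.
batch A: (4630/27798)²·13.8²/711 = 0.00743059
batch B: (10410/27798)²·44.4²/2055 = 0.13453289
batch C: (1905/27798)²·20.5²/295 = 0.00669035
batch D: (10853/27798)²·52.2²/2521 = 0.16475578
Sum = 0.31340961 → 0.31341.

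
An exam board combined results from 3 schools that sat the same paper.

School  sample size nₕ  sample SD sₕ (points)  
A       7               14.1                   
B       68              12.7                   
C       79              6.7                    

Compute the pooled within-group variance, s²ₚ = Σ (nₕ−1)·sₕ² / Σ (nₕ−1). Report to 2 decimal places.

Degrees of freedom: 6 + 67 + 78 = 151.
Σ(nₕ−1)sₕ² = 6·198.81 + 67·161.29 + 78·44.89 = 15500.71.
s²ₚ = 15500.71 / 151 = 102.6537... → 102.65.

102.65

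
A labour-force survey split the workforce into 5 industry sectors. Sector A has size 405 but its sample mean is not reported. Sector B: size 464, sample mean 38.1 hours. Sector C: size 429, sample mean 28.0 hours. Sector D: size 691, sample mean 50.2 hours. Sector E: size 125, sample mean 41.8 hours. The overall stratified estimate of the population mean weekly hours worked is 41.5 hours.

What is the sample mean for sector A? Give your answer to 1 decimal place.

44.8

N = 405 + 464 + 429 + 691 + 125 = 2114.
Overall total = μ·N = 41.5·2114 = 87731.
Subtract the known strata: 464·38.1 + 429·28.0 + 691·50.2 + 125·41.8 = 69603.6.
Remaining total for sector A: 87731 − 69603.6 = 18127.4.
Divide by its size: 18127.4 / 405 = 44.759... → 44.8.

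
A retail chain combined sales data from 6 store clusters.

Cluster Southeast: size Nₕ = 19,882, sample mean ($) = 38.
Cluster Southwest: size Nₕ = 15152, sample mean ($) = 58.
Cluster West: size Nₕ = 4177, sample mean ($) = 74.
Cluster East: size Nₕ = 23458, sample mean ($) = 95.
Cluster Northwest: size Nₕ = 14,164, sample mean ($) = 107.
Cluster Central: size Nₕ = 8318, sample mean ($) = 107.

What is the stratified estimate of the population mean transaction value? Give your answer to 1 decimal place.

N = 85151; weights Wₕ = Nₕ/N = (0.2335, 0.1779, 0.0491, 0.2755, 0.1663, 0.0977).
x̄_st = Σ Wₕ·x̄ₕ = 0.2335·38 + 0.1779·58 + 0.0491·74 + 0.2755·95 + 0.1663·107 + 0.0977·107 ≈ 77.245...
→ 77.2.

77.2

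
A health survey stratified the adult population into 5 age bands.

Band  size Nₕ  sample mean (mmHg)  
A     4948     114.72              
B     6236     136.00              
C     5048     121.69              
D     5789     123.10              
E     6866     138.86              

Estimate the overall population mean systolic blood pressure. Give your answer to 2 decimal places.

127.95

x̄_st = (Σ Nₕx̄ₕ) / (Σ Nₕ) = (4948·114.72 + 6236·136.00 + 5048·121.69 + 5789·123.10 + 6866·138.86) / 28887
= 3696060.34 / 28887 = 127.9489... → 127.95.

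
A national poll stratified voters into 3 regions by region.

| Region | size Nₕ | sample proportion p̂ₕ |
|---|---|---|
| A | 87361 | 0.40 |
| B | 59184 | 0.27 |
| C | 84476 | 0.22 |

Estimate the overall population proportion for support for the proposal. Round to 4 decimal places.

0.3009

N = 87361 + 59184 + 84476 = 231021.
Overall proportion = Σ (Nₕ/N)·p̂ₕ.
Σ Nₕp̂ₕ = 34944.4 + 15979.68 + 18584.72 = 69508.8.
69508.8 / 231021 = 0.300877... → 0.3009.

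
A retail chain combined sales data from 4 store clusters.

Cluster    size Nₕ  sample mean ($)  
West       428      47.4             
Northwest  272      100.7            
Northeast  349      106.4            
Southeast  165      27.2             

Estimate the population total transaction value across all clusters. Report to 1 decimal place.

Population total = Σ Nₕ·x̄ₕ (each stratum's size times its mean).
428·47.4 + 272·100.7 + 349·106.4 + 165·27.2 = 20287.2 + 27390.4 + 37133.6 + 4488 = 89299.2.

89299.2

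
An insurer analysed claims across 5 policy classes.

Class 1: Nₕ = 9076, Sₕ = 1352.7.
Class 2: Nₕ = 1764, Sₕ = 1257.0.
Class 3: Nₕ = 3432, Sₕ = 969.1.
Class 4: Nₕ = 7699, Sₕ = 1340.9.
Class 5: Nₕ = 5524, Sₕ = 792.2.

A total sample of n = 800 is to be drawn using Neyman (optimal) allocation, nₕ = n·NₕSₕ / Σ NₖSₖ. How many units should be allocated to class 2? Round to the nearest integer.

55

Σ NₕSₕ = 9076·1352.7 + 1764·1257.0 + 3432·969.1 + 7699·1340.9 + 5524·792.2 = 32520106.3.
Share for 2: 2217348/32520106.3 = 0.06818.
n_2 = 800 × 0.06818 = 54.547... → 55.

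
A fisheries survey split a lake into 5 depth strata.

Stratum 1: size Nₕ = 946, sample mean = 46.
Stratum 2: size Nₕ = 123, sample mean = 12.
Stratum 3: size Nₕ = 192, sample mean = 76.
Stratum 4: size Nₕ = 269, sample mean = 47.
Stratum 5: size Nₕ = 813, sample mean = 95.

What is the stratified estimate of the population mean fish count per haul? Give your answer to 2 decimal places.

63.79

N = 2343; weights Wₕ = Nₕ/N = (0.4038, 0.0525, 0.0819, 0.1148, 0.3470).
x̄_st = Σ Wₕ·x̄ₕ = 0.4038·46 + 0.0525·12 + 0.0819·76 + 0.1148·47 + 0.3470·95 ≈ 63.7909...
→ 63.79.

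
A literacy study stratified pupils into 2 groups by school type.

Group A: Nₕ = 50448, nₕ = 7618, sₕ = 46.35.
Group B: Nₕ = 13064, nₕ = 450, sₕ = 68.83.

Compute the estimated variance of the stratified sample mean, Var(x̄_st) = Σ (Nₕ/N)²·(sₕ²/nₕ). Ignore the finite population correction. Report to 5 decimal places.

N = 63512; Wₕ = Nₕ/N.
group A: (50448/63512)²·46.35²/7618 = 0.17792412
group B: (13064/63512)²·68.83²/450 = 0.44543444
Sum = 0.62335856 → 0.62336.

0.62336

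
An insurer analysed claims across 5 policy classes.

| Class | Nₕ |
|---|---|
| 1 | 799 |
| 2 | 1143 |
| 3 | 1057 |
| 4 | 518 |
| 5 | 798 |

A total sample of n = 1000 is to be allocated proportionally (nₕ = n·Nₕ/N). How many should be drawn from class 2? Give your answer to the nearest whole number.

N = 799 + 1143 + 1057 + 518 + 798 = 4315.
n_2 = 1000·1143/4315 = 264.890... → 265.

265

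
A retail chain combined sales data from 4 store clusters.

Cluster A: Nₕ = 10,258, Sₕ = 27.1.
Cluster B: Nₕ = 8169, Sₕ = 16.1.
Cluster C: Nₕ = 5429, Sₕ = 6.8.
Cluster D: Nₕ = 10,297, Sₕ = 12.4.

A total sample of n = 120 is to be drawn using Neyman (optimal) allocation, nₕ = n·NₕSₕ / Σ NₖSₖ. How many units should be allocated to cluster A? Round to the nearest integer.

58

A: NₕSₕ = 10258·27.1 = 277991.8
B: NₕSₕ = 8169·16.1 = 131520.9
C: NₕSₕ = 5429·6.8 = 36917.2
D: NₕSₕ = 10297·12.4 = 127682.8
Σ NₕSₕ = 574112.7.
n_A = 120·277991.8/574112.7 = 58.105... → 58.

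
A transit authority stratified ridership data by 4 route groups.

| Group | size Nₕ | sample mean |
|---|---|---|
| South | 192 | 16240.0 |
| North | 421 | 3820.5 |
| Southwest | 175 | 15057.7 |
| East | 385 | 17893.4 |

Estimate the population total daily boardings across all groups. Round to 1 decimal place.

14250567.0

Estimate total by summing Nₕ·x̄ₕ over strata.
192·16240.0 + 421·3820.5 + 175·15057.7 + 385·17893.4 = 3118080 + 1608430.5 + 2635097.5 + 6888959 = 14250567.0.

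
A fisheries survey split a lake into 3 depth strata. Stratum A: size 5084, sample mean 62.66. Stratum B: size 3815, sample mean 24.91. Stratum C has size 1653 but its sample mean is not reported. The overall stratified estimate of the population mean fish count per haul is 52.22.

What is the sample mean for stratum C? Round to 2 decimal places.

83.14

Σ Nₕx̄ₕ = N·μ, so 1653·x̄_C = 10552·52.22 − (5084·62.66 + 3815·24.91).
= 551025.44 − 413595.09 = 137430.35.
x̄_C = 137430.35 / 1653 = 83.1400... → 83.14.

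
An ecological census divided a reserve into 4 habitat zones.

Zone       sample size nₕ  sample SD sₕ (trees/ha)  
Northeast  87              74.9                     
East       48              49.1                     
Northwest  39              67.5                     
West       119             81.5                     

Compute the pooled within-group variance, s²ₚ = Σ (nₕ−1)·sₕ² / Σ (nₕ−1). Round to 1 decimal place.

Degrees of freedom: 86 + 47 + 38 + 118 = 289.
Σ(nₕ−1)sₕ² = 86·5610.01 + 47·2410.81 + 38·4556.25 + 118·6642.25 = 1552691.93.
s²ₚ = 1552691.93 / 289 = 5372.636... → 5372.6.

5372.6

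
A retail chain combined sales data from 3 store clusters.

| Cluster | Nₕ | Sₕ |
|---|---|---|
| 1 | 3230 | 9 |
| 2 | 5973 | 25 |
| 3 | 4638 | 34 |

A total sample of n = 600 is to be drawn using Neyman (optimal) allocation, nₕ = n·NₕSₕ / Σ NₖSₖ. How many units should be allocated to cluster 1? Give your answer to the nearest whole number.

1: NₕSₕ = 3230·9 = 29070
2: NₕSₕ = 5973·25 = 149325
3: NₕSₕ = 4638·34 = 157692
Σ NₕSₕ = 336087.
n_1 = 600·29070/336087 = 51.897... → 52.

52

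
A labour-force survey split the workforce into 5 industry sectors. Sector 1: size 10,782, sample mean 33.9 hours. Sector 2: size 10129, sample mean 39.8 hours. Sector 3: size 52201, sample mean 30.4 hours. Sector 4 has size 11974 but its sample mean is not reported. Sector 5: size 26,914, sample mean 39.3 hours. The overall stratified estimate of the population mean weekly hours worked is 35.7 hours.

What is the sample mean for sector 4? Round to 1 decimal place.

48.9

Σ Nₕx̄ₕ = N·μ, so 11974·x̄_4 = 112000·35.7 − (10782·33.9 + 10129·39.8 + 52201·30.4 + 26914·39.3).
= 3998400 − 3413274.6 = 585125.4.
x̄_4 = 585125.4 / 11974 = 48.866... → 48.9.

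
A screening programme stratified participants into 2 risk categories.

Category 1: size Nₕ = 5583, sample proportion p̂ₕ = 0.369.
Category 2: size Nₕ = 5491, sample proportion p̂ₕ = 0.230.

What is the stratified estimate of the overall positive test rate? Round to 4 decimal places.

Wₕ = Nₕ/N with N = 11074: 0.5042, 0.4958.
p̂_st = 0.5042·0.369 + 0.4958·0.230 ≈ 0.300077... → 0.3001.

0.3001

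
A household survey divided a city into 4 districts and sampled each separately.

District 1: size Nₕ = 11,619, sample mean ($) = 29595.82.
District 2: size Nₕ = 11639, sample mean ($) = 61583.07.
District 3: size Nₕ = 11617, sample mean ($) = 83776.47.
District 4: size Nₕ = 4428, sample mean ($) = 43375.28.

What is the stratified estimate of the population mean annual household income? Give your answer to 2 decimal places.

56635.27

N = 11619 + 11639 + 11617 + 4428 = 39303.
The stratified mean weights each stratum mean by its population share Nₕ/N.
Σ Nₕx̄ₕ = 11619·29595.82 + 11639·61583.07 + 11617·83776.47 + 4428·43375.28 = 343873832.58 + 716765351.73 + 973231251.99 + 192065739.84 = 2225936176.14.
Divide by N: 2225936176.14 / 39303 = 56635.2741... → 56635.27.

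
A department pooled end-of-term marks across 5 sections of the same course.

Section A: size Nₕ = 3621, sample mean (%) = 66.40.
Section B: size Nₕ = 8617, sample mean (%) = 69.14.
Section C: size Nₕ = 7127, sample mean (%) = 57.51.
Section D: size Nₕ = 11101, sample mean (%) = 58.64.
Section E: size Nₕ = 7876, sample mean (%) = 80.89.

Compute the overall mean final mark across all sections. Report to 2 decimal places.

66.09

N = 3621 + 8617 + 7127 + 11101 + 7876 = 38342.
Overall mean = Σ (Nₕ/N)·x̄ₕ — weight by population share, not a simple average.
Σ Nₕx̄ₕ = 3621·66.40 + 8617·69.14 + 7127·57.51 + 11101·58.64 + 7876·80.89 = 240434.4 + 595779.38 + 409873.77 + 650962.64 + 637089.64 = 2534139.83.
Divide by N: 2534139.83 / 38342 = 66.0931... → 66.09.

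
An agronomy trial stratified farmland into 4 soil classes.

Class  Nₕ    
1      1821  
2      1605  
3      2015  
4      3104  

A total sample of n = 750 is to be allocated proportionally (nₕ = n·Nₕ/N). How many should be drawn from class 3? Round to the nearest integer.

177

Share of class 3 = 2015/8545 = 0.23581.
Allocate 750 × 0.23581 = 176.858... → 177.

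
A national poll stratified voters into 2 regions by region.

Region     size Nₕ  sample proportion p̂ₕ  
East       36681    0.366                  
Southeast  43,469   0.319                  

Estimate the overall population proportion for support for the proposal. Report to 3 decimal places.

0.341

N = 36681 + 43469 = 80150.
Overall proportion = Σ (Nₕ/N)·p̂ₕ.
Σ Nₕp̂ₕ = 13425.246 + 13866.611 = 27291.857.
27291.857 / 80150 = 0.34051... → 0.341.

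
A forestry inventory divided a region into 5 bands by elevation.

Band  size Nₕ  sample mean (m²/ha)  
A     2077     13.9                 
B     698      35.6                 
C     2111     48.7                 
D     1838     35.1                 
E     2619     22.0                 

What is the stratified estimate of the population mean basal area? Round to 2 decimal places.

29.83

N = 2077 + 698 + 2111 + 1838 + 2619 = 9343.
Overall mean = Σ (Nₕ/N)·x̄ₕ — weight by population share, not a simple average.
Σ Nₕx̄ₕ = 2077·13.9 + 698·35.6 + 2111·48.7 + 1838·35.1 + 2619·22.0 = 28870.3 + 24848.8 + 102805.7 + 64513.8 + 57618 = 278656.6.
Divide by N: 278656.6 / 9343 = 29.8252... → 29.83.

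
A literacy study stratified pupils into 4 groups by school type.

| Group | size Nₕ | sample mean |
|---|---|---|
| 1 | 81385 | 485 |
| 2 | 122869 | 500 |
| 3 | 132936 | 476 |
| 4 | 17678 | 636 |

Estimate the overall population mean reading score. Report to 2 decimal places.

494.34

x̄_st = (Σ Nₕx̄ₕ) / (Σ Nₕ) = (81385·485 + 122869·500 + 132936·476 + 17678·636) / 354868
= 175426969 / 354868 = 494.3443... → 494.34.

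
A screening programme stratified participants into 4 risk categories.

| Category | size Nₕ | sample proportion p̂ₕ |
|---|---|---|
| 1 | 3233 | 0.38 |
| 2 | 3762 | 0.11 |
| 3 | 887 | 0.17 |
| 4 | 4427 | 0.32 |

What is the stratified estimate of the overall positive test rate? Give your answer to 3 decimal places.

N = 3233 + 3762 + 887 + 4427 = 12309.
Overall proportion = Σ (Nₕ/N)·p̂ₕ.
Σ Nₕp̂ₕ = 1228.54 + 413.82 + 150.79 + 1416.64 = 3209.79.
3209.79 / 12309 = 0.26077... → 0.261.

0.261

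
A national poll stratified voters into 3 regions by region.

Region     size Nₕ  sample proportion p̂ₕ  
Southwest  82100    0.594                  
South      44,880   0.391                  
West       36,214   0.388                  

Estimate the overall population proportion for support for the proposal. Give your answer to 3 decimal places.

Wₕ = Nₕ/N with N = 163194: 0.5031, 0.2750, 0.2219.
p̂_st = 0.5031·0.594 + 0.2750·0.391 + 0.2219·0.388 ≈ 0.49246... → 0.492.

0.492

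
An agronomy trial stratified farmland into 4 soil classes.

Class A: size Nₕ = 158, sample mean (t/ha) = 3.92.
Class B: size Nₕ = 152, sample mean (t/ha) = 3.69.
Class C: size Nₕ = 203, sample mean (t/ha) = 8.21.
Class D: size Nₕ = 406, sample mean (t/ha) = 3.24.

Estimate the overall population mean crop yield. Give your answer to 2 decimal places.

N = 158 + 152 + 203 + 406 = 919.
The stratified mean weights each stratum mean by its population share Nₕ/N.
Σ Nₕx̄ₕ = 158·3.92 + 152·3.69 + 203·8.21 + 406·3.24 = 619.36 + 560.88 + 1666.63 + 1315.44 = 4162.31.
Divide by N: 4162.31 / 919 = 4.5292... → 4.53.

4.53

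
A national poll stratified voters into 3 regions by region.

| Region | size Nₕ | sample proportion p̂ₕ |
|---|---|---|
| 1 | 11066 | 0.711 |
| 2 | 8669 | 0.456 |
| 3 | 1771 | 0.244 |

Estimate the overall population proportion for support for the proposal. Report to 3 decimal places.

Wₕ = Nₕ/N with N = 21506: 0.5146, 0.4031, 0.0823.
p̂_st = 0.5146·0.711 + 0.4031·0.456 + 0.0823·0.244 ≈ 0.56975... → 0.570.

0.570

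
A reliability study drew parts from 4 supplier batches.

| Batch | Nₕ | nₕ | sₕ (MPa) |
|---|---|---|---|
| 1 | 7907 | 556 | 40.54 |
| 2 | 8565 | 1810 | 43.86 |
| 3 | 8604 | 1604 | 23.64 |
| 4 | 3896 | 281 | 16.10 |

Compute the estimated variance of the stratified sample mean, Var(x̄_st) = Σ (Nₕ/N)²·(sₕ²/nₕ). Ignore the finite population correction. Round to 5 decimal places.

N = 28972. Term for each stratum: Wₕ²sₕ²/nₕ.
Var(x̄_st) = 0.22017055 + 0.09288733 + 0.03072801 + 0.01668116 = 0.36046705 → 0.36047.

0.36047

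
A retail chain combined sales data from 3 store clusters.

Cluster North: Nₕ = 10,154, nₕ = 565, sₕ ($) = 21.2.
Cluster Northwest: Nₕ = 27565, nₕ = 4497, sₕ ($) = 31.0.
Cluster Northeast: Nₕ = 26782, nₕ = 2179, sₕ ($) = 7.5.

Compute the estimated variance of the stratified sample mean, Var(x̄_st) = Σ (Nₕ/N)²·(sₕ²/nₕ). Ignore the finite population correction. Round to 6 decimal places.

0.063193

N = 64501. Term for each stratum: Wₕ²sₕ²/nₕ.
Var(x̄_st) = 0.019713544 + 0.039028656 + 0.004450598 = 0.063192798 → 0.063193.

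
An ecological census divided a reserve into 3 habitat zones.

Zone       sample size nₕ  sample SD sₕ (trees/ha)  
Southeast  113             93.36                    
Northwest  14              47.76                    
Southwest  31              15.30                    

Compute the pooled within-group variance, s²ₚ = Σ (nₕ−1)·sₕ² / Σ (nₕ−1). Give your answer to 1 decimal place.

Southeast: (113−1)·93.36² = 112·8716.0896 = 976202.0352
Northwest: (14−1)·47.76² = 13·2281.0176 = 29653.2288
Southwest: (31−1)·15.30² = 30·234.09 = 7022.7
Numerator = 1012877.964; denominator = Σ(nₕ−1) = 155.
s²ₚ = 1012877.964/155 = 6534.697... → 6534.7.

6534.7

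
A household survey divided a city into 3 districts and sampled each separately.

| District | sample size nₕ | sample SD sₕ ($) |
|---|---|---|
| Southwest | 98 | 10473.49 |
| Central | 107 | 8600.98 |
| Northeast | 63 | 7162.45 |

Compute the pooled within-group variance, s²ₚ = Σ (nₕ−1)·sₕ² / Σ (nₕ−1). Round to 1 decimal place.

Degrees of freedom: 97 + 106 + 62 = 265.
Σ(nₕ−1)sₕ² = 97·109693992.7801 + 106·73976856.9604 + 62·51300690.0025 = 21662506917.6271.
s²ₚ = 21662506917.6271 / 265 = 81745309.123... → 81745309.1.

81745309.1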